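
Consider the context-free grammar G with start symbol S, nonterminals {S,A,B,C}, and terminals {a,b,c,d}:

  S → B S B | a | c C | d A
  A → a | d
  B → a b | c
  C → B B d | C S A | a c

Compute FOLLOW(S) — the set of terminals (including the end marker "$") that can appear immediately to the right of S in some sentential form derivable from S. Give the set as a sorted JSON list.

FIRST iteration:
iter 1:
  A via A→a: +{a}
  A via A→d: +{d}
  B via B→a b: +{a}
  B via B→c: +{c}
  C via C→B B d: +{a,c}
  S via S→B S B: +{a,c}
  S via S→d A: +{d}
  FIRST(S)={a,c,d}  FIRST(A)={a,d}  FIRST(B)={a,c}  FIRST(C)={a,c}
iter 2: (stable)
  FIRST(S)={a,c,d}  FIRST(A)={a,d}  FIRST(B)={a,c}  FIRST(C)={a,c}

FOLLOW sets:
initialize: $ ∈ FOLLOW(S)
round 1:
  C→B B d: FOLLOW(B) ⊇ FIRST(B) = {a,c}; new: +{a,c}
  C→B B d: FOLLOW(B) ⊇ FIRST(d) = {d}; new: +{d}
  C→C S A: FOLLOW(C) ⊇ FIRST(S) = {a,c,d}; new: +{a,c,d}
  C→C S A: FOLLOW(S) ⊇ FIRST(A) = {a,d}; new: +{a,d}
  C→C S A: FOLLOW(A) ⊇ FOLLOW(C) ⊇ {a,c,d}; new: +{a,c,d}
  S→B S B: FOLLOW(S) ⊇ FIRST(B) = {a,c}; new: +{c}
  S→B S B: FOLLOW(B) ⊇ FOLLOW(S) ⊇ {$,a,c,d}; new: +{$}
  S→c C: FOLLOW(C) ⊇ FOLLOW(S) ⊇ {$,a,c,d}; new: +{$}
  S→d A: FOLLOW(A) ⊇ FOLLOW(S) ⊇ {$,a,c,d}; new: +{$}
  S: {$,a,c,d}  A: {$,a,c,d}  B: {$,a,c,d}  C: {$,a,c,d}
round 2: — fixpoint
  S: {$,a,c,d}  A: {$,a,c,d}  B: {$,a,c,d}  C: {$,a,c,d}

FOLLOW(S) = ["$", "a", "c", "d"]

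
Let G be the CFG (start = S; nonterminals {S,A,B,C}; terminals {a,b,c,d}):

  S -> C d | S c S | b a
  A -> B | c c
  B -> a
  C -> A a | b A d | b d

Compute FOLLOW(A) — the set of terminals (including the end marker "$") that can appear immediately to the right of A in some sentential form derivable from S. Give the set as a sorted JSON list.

FIRST iteration:
pass 1:
  A via A→c c: +{c}
  B via B→a: +{a}
  C via C→A a: +{c}
  C via C→b A d: +{b}
  S via S→C d: +{b,c}
  FIRST(S)={b,c}  FIRST(A)={c}  FIRST(B)={a}  FIRST(C)={b,c}
pass 2:
  A via A→B: +{a}
  C via C→A a: +{a}
  S via S→C d: +{a}
  FIRST(S)={a,b,c}  FIRST(A)={a,c}  FIRST(B)={a}  FIRST(C)={a,b,c}
pass 3: done
  FIRST(S)={a,b,c}  FIRST(A)={a,c}  FIRST(B)={a}  FIRST(C)={a,b,c}

FOLLOW sets:
initialize: $ ∈ FOLLOW(S)
round 1:
  C→A a: FOLLOW(A) ⊇ FIRST(a) = {a}; new: +{a}
  C→b A d: FOLLOW(A) ⊇ FIRST(d) = {d}; new: +{d}
  S→C d: FOLLOW(C) ⊇ FIRST(d) = {d}; new: +{d}
  S→S c S: FOLLOW(S) ⊇ FIRST(c) = {c}; new: +{c}
  FOLLOW[S]={$,c}  FOLLOW[A]={a,d}  FOLLOW[B]={}  FOLLOW[C]={d}
round 2:
  A→B: FOLLOW(B) ⊇ FOLLOW(A) ⊇ {a,d}; new: +{a,d}
  FOLLOW[S]={$,c}  FOLLOW[A]={a,d}  FOLLOW[B]={a,d}  FOLLOW[C]={d}
round 3: (stable)
  FOLLOW[S]={$,c}  FOLLOW[A]={a,d}  FOLLOW[B]={a,d}  FOLLOW[C]={d}

FOLLOW(A) = ["a", "d"]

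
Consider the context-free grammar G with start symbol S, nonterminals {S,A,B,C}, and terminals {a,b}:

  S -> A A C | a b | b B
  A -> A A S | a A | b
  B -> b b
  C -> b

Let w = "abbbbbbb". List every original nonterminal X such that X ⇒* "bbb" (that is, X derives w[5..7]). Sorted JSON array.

CNF form of G:
  S -> A X3 | T0 T1 | T1 B
  A -> A X2 | T0 A | b
  B -> T1 T1
  C -> b
  T0 -> a
  T1 -> b
  X2 -> A S
  X3 -> A C

Fill CYK table bottom-up, restricted to cells inside w[5..7]:
  T[5,5] 'b' = {A,C,T1}  orig:{A,C}
  T[6,6] 'b' = {A,C,T1}  orig:{A,C}
  T[7,7] 'b' = {A,C,T1}  orig:{A,C}
  T[5,6] 'bb' = {B,X3}  orig:{B}
  T[6,7] 'bb' = {B,X3}  orig:{B}
  T[5,7] 'bbb' = {S}

Original NTs in T[5,7] deriving "bbb": ["S"]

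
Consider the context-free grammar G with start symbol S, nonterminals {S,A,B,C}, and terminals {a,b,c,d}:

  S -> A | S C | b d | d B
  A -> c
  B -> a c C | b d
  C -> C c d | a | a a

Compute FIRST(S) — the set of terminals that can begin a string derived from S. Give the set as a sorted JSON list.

Compute FIRST by fixpoint:
round 1:
  A via A→c: +{c}
  B via B→a c C: +{a}
  B via B→b d: +{b}
  C via C→a: +{a}
  S via S→A: +{c}
  S via S→b d: +{b}
  S via S→d B: +{d}
  FIRST(S)={b,c,d}  FIRST(A)={c}  FIRST(B)={a,b}  FIRST(C)={a}
round 2: (stable)
  FIRST(S)={b,c,d}  FIRST(A)={c}  FIRST(B)={a,b}  FIRST(C)={a}

FIRST(S) = ["b", "c", "d"]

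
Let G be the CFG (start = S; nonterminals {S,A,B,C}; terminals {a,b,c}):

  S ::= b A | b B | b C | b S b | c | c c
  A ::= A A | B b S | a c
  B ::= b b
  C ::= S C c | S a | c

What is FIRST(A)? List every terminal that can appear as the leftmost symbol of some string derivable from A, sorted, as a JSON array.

FIRST iteration:
round 1:
  A via A→a c: +{a}
  B via B→b b: +{b}
  C via C→c: +{c}
  S via S→b A: +{b}
  S via S→c: +{c}
  S: {b,c}  A: {a}  B: {b}  C: {c}
round 2:
  A via A→B b S: +{b}
  C via C→S C c: +{b}
  S: {b,c}  A: {a,b}  B: {b}  C: {b,c}
round 3: (no change)
  S: {b,c}  A: {a,b}  B: {b}  C: {b,c}

FIRST(A) = ["a", "b"]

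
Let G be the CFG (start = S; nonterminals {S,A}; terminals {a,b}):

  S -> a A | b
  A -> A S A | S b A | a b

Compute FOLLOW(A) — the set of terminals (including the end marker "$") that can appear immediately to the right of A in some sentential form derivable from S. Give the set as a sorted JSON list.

Compute FIRST by fixpoint:
[1]
  A via A→a b: +{a}
  S via S→a A: +{a}
  S via S→b: +{b}
  S: {a,b}  A: {a}
[2]
  A via A→S b A: +{b}
  S: {a,b}  A: {a,b}
[3] done
  S: {a,b}  A: {a,b}

Compute FOLLOW by fixpoint:
initialize: $ ∈ FOLLOW(S)
round 1:
  A→A S A: FOLLOW(A) ⊇ FIRST(S) = {a,b}; new: +{a,b}
  A→A S A: FOLLOW(S) ⊇ FIRST(A) = {a,b}; new: +{a,b}
  S→a A: FOLLOW(A) ⊇ FOLLOW(S) ⊇ {$,a,b}; new: +{$}
  FOLLOW(S)={$,a,b}  FOLLOW(A)={$,a,b}
round 2: (stable)
  FOLLOW(S)={$,a,b}  FOLLOW(A)={$,a,b}

FOLLOW(A) = ["$", "a", "b"]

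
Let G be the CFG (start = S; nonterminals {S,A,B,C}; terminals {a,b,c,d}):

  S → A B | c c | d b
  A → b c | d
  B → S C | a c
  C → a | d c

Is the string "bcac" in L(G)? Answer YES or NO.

CNF form of G:
  S -> A B | T1 T1 | T3 T0
  A -> T0 T1 | d
  B -> S C | T2 T1
  C -> T3 T1 | a
  T0 -> b
  T1 -> c
  T2 -> a
  T3 -> d

CYK table (by increasing span):
  cell(0,0) b: {T0}  orig:{}
  cell(1,1) c: {T1}  orig:{}
  cell(2,2) a: {C,T2}  orig:{C}
  cell(3,3) c: {T1}  orig:{}
  cell(0,1) bc: {A}
  cell(1,2) ca: ∅
  cell(2,3) ac: {B}
  cell(0,2) bca: ∅
  cell(1,3) cac: ∅
  cell(0,3) bcac: {S}

S ∈ T[0,3] ⇒ YES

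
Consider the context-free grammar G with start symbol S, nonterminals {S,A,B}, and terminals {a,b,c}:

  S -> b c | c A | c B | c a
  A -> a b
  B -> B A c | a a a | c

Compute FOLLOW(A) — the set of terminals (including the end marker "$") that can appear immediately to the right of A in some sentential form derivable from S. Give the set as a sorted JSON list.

FIRST sets, iterate to fixpoint:
pass 1:
  A via A→a b: +{a}
  B via B→a a a: +{a}
  B via B→c: +{c}
  S via S→b c: +{b}
  S via S→c A: +{c}
  FIRST(S)={b,c}  FIRST(A)={a}  FIRST(B)={a,c}
pass 2: done
  FIRST(S)={b,c}  FIRST(A)={a}  FIRST(B)={a,c}

FOLLOW sets:
initialize: $ ∈ FOLLOW(S)
pass 1:
  B→B A c: FOLLOW(B) ⊇ FIRST(A) = {a}; new: +{a}
  B→B A c: FOLLOW(A) ⊇ FIRST(c) = {c}; new: +{c}
  S→c A: FOLLOW(A) ⊇ FOLLOW(S) ⊇ {$}; new: +{$}
  S→c B: FOLLOW(B) ⊇ FOLLOW(S) ⊇ {$}; new: +{$}
  FOLLOW[S]={$}  FOLLOW[A]={$,c}  FOLLOW[B]={$,a}
pass 2: (no change)
  FOLLOW[S]={$}  FOLLOW[A]={$,c}  FOLLOW[B]={$,a}

FOLLOW(A) = ["$", "c"]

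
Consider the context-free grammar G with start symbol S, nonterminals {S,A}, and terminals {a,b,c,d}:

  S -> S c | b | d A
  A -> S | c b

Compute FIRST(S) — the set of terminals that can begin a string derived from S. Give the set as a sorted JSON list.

FIRST iteration:
[1]
  A via A→c b: +{c}
  S via S→b: +{b}
  S via S→d A: +{d}
  FIRST[S]={b,d}  FIRST[A]={c}
[2]
  A via A→S: +{b,d}
  FIRST[S]={b,d}  FIRST[A]={b,c,d}
[3] done
  FIRST[S]={b,d}  FIRST[A]={b,c,d}

FIRST(S) = ["b", "d"]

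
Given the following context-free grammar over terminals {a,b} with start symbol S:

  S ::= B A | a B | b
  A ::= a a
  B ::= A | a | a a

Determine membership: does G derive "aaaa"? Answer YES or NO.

Convert to CNF:
  S -> B A | T0 B | b
  A -> T0 T0
  B -> T0 T0 | a
  T0 -> a

CYK fill:
  T[0,0] 'a' = {B,T0}  orig:{B}
  T[1,1] 'a' = {B,T0}  orig:{B}
  T[2,2] 'a' = {B,T0}  orig:{B}
  T[3,3] 'a' = {B,T0}  orig:{B}
  T[0,1] 'aa' = {A,B,S}
  T[1,2] 'aa' = {A,B,S}
  T[2,3] 'aa' = {A,B,S}
  T[0,2] 'aaa' = {S}
  T[1,3] 'aaa' = {S}
  T[0,3] 'aaaa' = {S}

S ∈ T[0,3] ⇒ YES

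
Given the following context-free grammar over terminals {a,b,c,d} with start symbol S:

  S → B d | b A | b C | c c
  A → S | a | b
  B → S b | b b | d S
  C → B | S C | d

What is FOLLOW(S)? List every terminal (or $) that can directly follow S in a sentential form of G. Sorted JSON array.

Compute FIRST by fixpoint:
iter 1:
  A via A→a: +{a}
  A via A→b: +{b}
  B via B→b b: +{b}
  B via B→d S: +{d}
  C via C→B: +{b,d}
  S via S→B d: +{b,d}
  S via S→c c: +{c}
  FIRST(S)={b,c,d}  FIRST(A)={a,b}  FIRST(B)={b,d}  FIRST(C)={b,d}
iter 2:
  A via A→S: +{c,d}
  B via B→S b: +{c}
  C via C→B: +{c}
  FIRST(S)={b,c,d}  FIRST(A)={a,b,c,d}  FIRST(B)={b,c,d}  FIRST(C)={b,c,d}
iter 3: — fixpoint
  FIRST(S)={b,c,d}  FIRST(A)={a,b,c,d}  FIRST(B)={b,c,d}  FIRST(C)={b,c,d}

Compute FOLLOW by fixpoint:
initialize: $ ∈ FOLLOW(S)
pass 1:
  B→S b: FOLLOW(S) ⊇ FIRST(b) = {b}; new: +{b}
  C→S C: FOLLOW(S) ⊇ FIRST(C) = {b,c,d}; new: +{c,d}
  S→B d: FOLLOW(B) ⊇ FIRST(d) = {d}; new: +{d}
  S→b A: FOLLOW(A) ⊇ FOLLOW(S) ⊇ {$,b,c,d}; new: +{$,b,c,d}
  S→b C: FOLLOW(C) ⊇ FOLLOW(S) ⊇ {$,b,c,d}; new: +{$,b,c,d}
  S: {$,b,c,d}  A: {$,b,c,d}  B: {d}  C: {$,b,c,d}
pass 2:
  C→B: FOLLOW(B) ⊇ FOLLOW(C) ⊇ {$,b,c,d}; new: +{$,b,c}
  S: {$,b,c,d}  A: {$,b,c,d}  B: {$,b,c,d}  C: {$,b,c,d}
pass 3: (no change)
  S: {$,b,c,d}  A: {$,b,c,d}  B: {$,b,c,d}  C: {$,b,c,d}

FOLLOW(S) = ["$", "b", "c", "d"]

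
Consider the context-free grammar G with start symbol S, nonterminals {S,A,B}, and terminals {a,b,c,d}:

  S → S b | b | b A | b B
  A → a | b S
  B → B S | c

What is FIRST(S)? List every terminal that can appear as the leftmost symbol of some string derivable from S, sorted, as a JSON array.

FIRST sets, iterate to fixpoint:
[1]
  A via A→a: +{a}
  A via A→b S: +{b}
  B via B→c: +{c}
  S via S→b: +{b}
  FIRST[S]={b}  FIRST[A]={a,b}  FIRST[B]={c}
[2] — fixpoint
  FIRST[S]={b}  FIRST[A]={a,b}  FIRST[B]={c}

FIRST(S) = ["b"]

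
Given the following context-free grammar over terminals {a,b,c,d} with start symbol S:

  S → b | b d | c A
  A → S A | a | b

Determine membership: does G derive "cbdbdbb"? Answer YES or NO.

Convert to CNF:
  S -> T0 T1 | T2 A | b
  A -> S A | a | b
  T0 -> b
  T1 -> d
  T2 -> c

CYK fill:
  T[0,0] 'c' = {T2}  orig:{}
  T[1,1] 'b' = {A,S,T0}  orig:{A,S}
  T[2,2] 'd' = {T1}  orig:{}
  T[3,3] 'b' = {A,S,T0}  orig:{A,S}
  T[4,4] 'd' = {T1}  orig:{}
  T[5,5] 'b' = {A,S,T0}  orig:{A,S}
  T[6,6] 'b' = {A,S,T0}  orig:{A,S}
  T[0,1] 'cb' = {S}
  T[1,2] 'bd' = {S}
  T[2,3] 'db' = ∅
  T[3,4] 'bd' = {S}
  T[4,5] 'db' = ∅
  T[5,6] 'bb' = {A}
  T[0,2] 'cbd' = ∅
  T[1,3] 'bdb' = {A}
  T[2,4] 'dbd' = ∅
  T[3,5] 'bdb' = {A}
  T[4,6] 'dbb' = ∅
  T[0,3] 'cbdb' = {S}
  T[1,4] 'bdbd' = ∅
  T[2,5] 'dbdb' = ∅
  T[3,6] 'bdbb' = {A}
  T[0,4] 'cbdbd' = ∅
  T[1,5] 'bdbdb' = {A}
  T[2,6] 'dbdbb' = ∅
  T[0,5] 'cbdbdb' = {S}
  T[1,6] 'bdbdbb' = {A}
  T[0,6] 'cbdbdbb' = {A,S}

S ∈ T[0,6] ⇒ YES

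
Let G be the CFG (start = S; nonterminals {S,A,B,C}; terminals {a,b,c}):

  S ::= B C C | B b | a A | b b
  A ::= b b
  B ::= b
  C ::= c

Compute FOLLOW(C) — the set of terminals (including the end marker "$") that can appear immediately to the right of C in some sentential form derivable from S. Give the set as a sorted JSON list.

Compute FIRST by fixpoint:
iter 1:
  A via A→b b: +{b}
  B via B→b: +{b}
  C via C→c: +{c}
  S via S→B C C: +{b}
  S via S→a A: +{a}
  FIRST[S]={a,b}  FIRST[A]={b}  FIRST[B]={b}  FIRST[C]={c}
iter 2: (stable)
  FIRST[S]={a,b}  FIRST[A]={b}  FIRST[B]={b}  FIRST[C]={c}

FOLLOW sets:
initialize: $ ∈ FOLLOW(S)
iter 1:
  S→B C C: FOLLOW(B) ⊇ FIRST(C) = {c}; new: +{c}
  S→B C C: FOLLOW(C) ⊇ FIRST(C) = {c}; new: +{c}
  S→B C C: FOLLOW(C) ⊇ FOLLOW(S) ⊇ {$}; new: +{$}
  S→B b: FOLLOW(B) ⊇ FIRST(b) = {b}; new: +{b}
  S→a A: FOLLOW(A) ⊇ FOLLOW(S) ⊇ {$}; new: +{$}
  FOLLOW[S]={$}  FOLLOW[A]={$}  FOLLOW[B]={b,c}  FOLLOW[C]={$,c}
iter 2: (stable)
  FOLLOW[S]={$}  FOLLOW[A]={$}  FOLLOW[B]={b,c}  FOLLOW[C]={$,c}

FOLLOW(C) = ["$", "c"]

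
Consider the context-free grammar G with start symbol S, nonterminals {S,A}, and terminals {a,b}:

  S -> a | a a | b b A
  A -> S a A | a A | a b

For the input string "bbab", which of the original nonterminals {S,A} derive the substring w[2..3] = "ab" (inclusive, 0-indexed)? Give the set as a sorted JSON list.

Convert to CNF:
  S -> T0 T0 | T1 X3 | a
  A -> S X2 | T0 A | T0 T1
  T0 -> a
  T1 -> b
  X2 -> T0 A
  X3 -> T1 A

Fill CYK table bottom-up — only the sub-triangle for w[2..3]:
  [2..2]={S,T0}  "a"  orig:{S}
  [3..3]={T1}  "b"  orig:{}
  [2..3]={A}  "ab"

Original NTs in T[2,3] deriving "ab": ["A"]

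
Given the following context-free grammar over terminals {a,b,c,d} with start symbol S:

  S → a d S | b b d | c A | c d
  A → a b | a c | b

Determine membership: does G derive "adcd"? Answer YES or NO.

CNF form of G:
  S -> T0 X4 | T1 X5 | T2 A | T2 T3
  A -> T0 T1 | T0 T2 | b
  T0 -> a
  T1 -> b
  T2 -> c
  T3 -> d
  X4 -> T3 S
  X5 -> T1 T3

CYK fill:
  [0..0]={T0}  "a"  orig:{}
  [1..1]={T3}  "d"  orig:{}
  [2..2]={T2}  "c"  orig:{}
  [3..3]={T3}  "d"  orig:{}
  [0..1]=∅  "ad"
  [1..2]=∅  "dc"
  [2..3]={S}  "cd"
  [0..2]=∅  "adc"
  [1..3]={X4}  "dcd"  orig:{}
  [0..3]={S}  "adcd"

S ∈ T[0,3] ⇒ YES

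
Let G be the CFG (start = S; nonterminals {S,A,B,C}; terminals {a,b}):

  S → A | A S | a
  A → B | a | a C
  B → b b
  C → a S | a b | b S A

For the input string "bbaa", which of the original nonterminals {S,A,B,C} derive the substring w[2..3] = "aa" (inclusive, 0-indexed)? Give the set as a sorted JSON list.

Convert to CNF:
  S -> A S | T0 C | T1 T1 | a
  A -> T0 C | T1 T1 | a
  B -> T1 T1
  C -> T0 S | T0 T1 | T1 X2
  T0 -> a
  T1 -> b
  X2 -> S A

CYK table (by increasing span) (cells [i..j] with 2 ≤ i ≤ j ≤ 3 only):
  T[2,2] 'a' = {A,S,T0}  orig:{A,S}
  T[3,3] 'a' = {A,S,T0}  orig:{A,S}
  T[2,3] 'aa' = {C,S,X2}  orig:{C,S}

Original NTs in T[2,3] deriving "aa": ["C", "S"]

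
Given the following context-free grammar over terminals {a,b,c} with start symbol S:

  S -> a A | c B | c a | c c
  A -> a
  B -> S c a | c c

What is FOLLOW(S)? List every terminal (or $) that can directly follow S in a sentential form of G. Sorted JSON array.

Compute FIRST by fixpoint:
[1]
  A via A→a: +{a}
  B via B→c c: +{c}
  S via S→a A: +{a}
  S via S→c B: +{c}
  FIRST[S]={a,c}  FIRST[A]={a}  FIRST[B]={c}
[2]
  B via B→S c a: +{a}
  FIRST[S]={a,c}  FIRST[A]={a}  FIRST[B]={a,c}
[3] done
  FIRST[S]={a,c}  FIRST[A]={a}  FIRST[B]={a,c}

FOLLOW sets:
FOLLOW(S) := {$}
round 1:
  B→S c a: FOLLOW(S) ⊇ FIRST(c) = {c}; new: +{c}
  S→a A: FOLLOW(A) ⊇ FOLLOW(S) ⊇ {$,c}; new: +{$,c}
  S→c B: FOLLOW(B) ⊇ FOLLOW(S) ⊇ {$,c}; new: +{$,c}
  FOLLOW(S)={$,c}  FOLLOW(A)={$,c}  FOLLOW(B)={$,c}
round 2: (no change)
  FOLLOW(S)={$,c}  FOLLOW(A)={$,c}  FOLLOW(B)={$,c}

FOLLOW(S) = ["$", "c"]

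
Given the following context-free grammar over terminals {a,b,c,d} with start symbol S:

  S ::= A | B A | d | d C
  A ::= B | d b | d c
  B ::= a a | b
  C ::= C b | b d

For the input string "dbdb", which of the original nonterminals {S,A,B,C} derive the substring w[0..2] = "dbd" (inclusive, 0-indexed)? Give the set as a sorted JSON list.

CNF form of G:
  S -> B A | T0 T0 | T1 C | T1 T2 | T1 T3 | b | d
  A -> T0 T0 | T1 T2 | T1 T3 | b
  B -> T0 T0 | b
  C -> C T2 | T2 T1
  T0 -> a
  T1 -> d
  T2 -> b
  T3 -> c

CYK table (by increasing span), restricted to cells inside w[0..2]:
  [0..0]={S,T1}  "d"  orig:{S}
  [1..1]={A,B,S,T2}  "b"  orig:{A,B,S}
  [2..2]={S,T1}  "d"  orig:{S}
  [0..1]={A,S}  "db"
  [1..2]={C}  "bd"
  [0..2]={S}  "dbd"

Original NTs in T[0,2] deriving "dbd": ["S"]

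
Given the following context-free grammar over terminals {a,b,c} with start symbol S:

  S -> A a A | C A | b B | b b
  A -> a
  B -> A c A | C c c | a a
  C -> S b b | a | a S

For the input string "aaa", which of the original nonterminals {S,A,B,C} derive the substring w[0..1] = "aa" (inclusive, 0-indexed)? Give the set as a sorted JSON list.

CNF form of G:
  S -> A X6 | C A | T2 B | T2 T2
  A -> a
  B -> A X3 | C X4 | T1 T1
  C -> S X5 | T1 S | a
  T0 -> c
  T1 -> a
  T2 -> b
  X3 -> T0 A
  X4 -> T0 T0
  X5 -> T2 T2
  X6 -> T1 A

Fill CYK table bottom-up, restricted to cells inside w[0..1]:
  cell(0,0) a: {A,C,T1}  orig:{A,C}
  cell(1,1) a: {A,C,T1}  orig:{A,C}
  cell(0,1) aa: {B,S,X6}  orig:{B,S}

Original NTs in T[0,1] deriving "aa": ["B", "S"]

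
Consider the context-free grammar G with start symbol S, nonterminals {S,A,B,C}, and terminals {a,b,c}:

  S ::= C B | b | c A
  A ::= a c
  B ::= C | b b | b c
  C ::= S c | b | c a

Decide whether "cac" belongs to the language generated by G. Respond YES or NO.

Convert to CNF:
  S -> C B | T1 A | b
  A -> T0 T1
  B -> S T1 | T1 T0 | T2 T1 | T2 T2 | b
  C -> S T1 | T1 T0 | b
  T0 -> a
  T1 -> c
  T2 -> b

Fill CYK table bottom-up:
  [0..0]={T1}  "c"  orig:{}
  [1..1]={T0}  "a"  orig:{}
  [2..2]={T1}  "c"  orig:{}
  [0..1]={B,C}  "ca"
  [1..2]={A}  "ac"
  [0..2]={S}  "cac"

S ∈ T[0,2] ⇒ YES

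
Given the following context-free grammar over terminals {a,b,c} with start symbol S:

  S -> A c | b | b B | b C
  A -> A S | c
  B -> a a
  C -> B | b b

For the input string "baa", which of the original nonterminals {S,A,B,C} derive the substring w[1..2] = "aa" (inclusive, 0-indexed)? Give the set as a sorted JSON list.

Convert to CNF:
  S -> A T2 | T1 B | T1 C | b
  A -> A S | c
  B -> T0 T0
  C -> T0 T0 | T1 T1
  T0 -> a
  T1 -> b
  T2 -> c

CYK fill (cells [i..j] with 1 ≤ i ≤ j ≤ 2 only):
  T[1,1] 'a' = {T0}  orig:{}
  T[2,2] 'a' = {T0}  orig:{}
  T[1,2] 'aa' = {B,C}

Original NTs in T[1,2] deriving "aa": ["B", "C"]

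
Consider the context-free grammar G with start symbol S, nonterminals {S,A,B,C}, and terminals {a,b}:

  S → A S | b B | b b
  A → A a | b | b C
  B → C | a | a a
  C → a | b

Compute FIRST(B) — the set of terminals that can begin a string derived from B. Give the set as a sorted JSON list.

FIRST iteration:
iter 1:
  A via A→b: +{b}
  B via B→a: +{a}
  C via C→a: +{a}
  C via C→b: +{b}
  S via S→A S: +{b}
  FIRST[S]={b}  FIRST[A]={b}  FIRST[B]={a}  FIRST[C]={a,b}
iter 2:
  B via B→C: +{b}
  FIRST[S]={b}  FIRST[A]={b}  FIRST[B]={a,b}  FIRST[C]={a,b}
iter 3: (stable)
  FIRST[S]={b}  FIRST[A]={b}  FIRST[B]={a,b}  FIRST[C]={a,b}

FIRST(B) = ["a", "b"]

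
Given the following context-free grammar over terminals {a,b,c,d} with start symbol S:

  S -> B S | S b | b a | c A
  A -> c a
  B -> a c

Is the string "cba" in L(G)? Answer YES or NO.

CNF form of G:
  S -> B S | S T2 | T0 A | T2 T1
  A -> T0 T1
  B -> T1 T0
  T0 -> c
  T1 -> a
  T2 -> b

Fill CYK table bottom-up:
  cell(0,0) c: {T0}  orig:{}
  cell(1,1) b: {T2}  orig:{}
  cell(2,2) a: {T1}  orig:{}
  cell(0,1) cb: ∅
  cell(1,2) ba: {S}
  cell(0,2) cba: ∅

S ∉ T[0,2] ⇒ NO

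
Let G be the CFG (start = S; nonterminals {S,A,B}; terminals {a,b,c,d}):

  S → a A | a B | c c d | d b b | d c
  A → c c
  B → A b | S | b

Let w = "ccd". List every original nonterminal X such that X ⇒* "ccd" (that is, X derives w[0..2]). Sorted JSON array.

CNF form of G:
  S -> T0 X6 | T2 A | T2 B | T3 T0 | T3 X7
  A -> T0 T0
  B -> A T1 | T0 X4 | T2 A | T2 B | T3 T0 | T3 X5 | b
  T0 -> c
  T1 -> b
  T2 -> a
  T3 -> d
  X4 -> T0 T3
  X5 -> T1 T1
  X6 -> T0 T3
  X7 -> T1 T1

Fill CYK table bottom-up, restricted to cells inside w[0..2]:
  T[0,0] 'c' = {T0}  orig:{}
  T[1,1] 'c' = {T0}  orig:{}
  T[2,2] 'd' = {T3}  orig:{}
  T[0,1] 'cc' = {A}
  T[1,2] 'cd' = {X4,X6}  orig:{}
  T[0,2] 'ccd' = {B,S}

Original NTs in T[0,2] deriving "ccd": ["B", "S"]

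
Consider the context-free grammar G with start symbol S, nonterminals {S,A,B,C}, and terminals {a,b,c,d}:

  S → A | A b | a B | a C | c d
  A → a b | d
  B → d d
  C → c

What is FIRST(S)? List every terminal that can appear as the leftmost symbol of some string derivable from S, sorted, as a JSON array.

Compute FIRST by fixpoint:
iter 1:
  A via A→a b: +{a}
  A via A→d: +{d}
  B via B→d d: +{d}
  C via C→c: +{c}
  S via S→A: +{a,d}
  S via S→c d: +{c}
  FIRST(S)={a,c,d}  FIRST(A)={a,d}  FIRST(B)={d}  FIRST(C)={c}
iter 2: — fixpoint
  FIRST(S)={a,c,d}  FIRST(A)={a,d}  FIRST(B)={d}  FIRST(C)={c}

FIRST(S) = ["a", "c", "d"]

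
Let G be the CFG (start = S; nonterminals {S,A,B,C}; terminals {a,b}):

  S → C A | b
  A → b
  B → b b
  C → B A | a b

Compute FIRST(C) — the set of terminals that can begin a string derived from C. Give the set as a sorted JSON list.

Compute FIRST by fixpoint:
iter 1:
  A via A→b: +{b}
  B via B→b b: +{b}
  C via C→B A: +{b}
  C via C→a b: +{a}
  S via S→C A: +{a,b}
  FIRST(S)={a,b}  FIRST(A)={b}  FIRST(B)={b}  FIRST(C)={a,b}
iter 2: — fixpoint
  FIRST(S)={a,b}  FIRST(A)={b}  FIRST(B)={b}  FIRST(C)={a,b}

FIRST(C) = ["a", "b"]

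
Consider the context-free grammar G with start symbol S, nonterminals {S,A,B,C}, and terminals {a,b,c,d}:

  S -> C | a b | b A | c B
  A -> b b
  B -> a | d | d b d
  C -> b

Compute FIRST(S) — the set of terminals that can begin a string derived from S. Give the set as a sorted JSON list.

FIRST sets, iterate to fixpoint:
pass 1:
  A via A→b b: +{b}
  B via B→a: +{a}
  B via B→d: +{d}
  C via C→b: +{b}
  S via S→C: +{b}
  S via S→a b: +{a}
  S via S→c B: +{c}
  FIRST[S]={a,b,c}  FIRST[A]={b}  FIRST[B]={a,d}  FIRST[C]={b}
pass 2: (no change)
  FIRST[S]={a,b,c}  FIRST[A]={b}  FIRST[B]={a,d}  FIRST[C]={b}

FIRST(S) = ["a", "b", "c"]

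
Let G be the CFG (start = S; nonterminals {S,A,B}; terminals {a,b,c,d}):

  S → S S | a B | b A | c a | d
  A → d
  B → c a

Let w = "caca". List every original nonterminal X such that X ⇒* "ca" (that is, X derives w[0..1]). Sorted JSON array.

CNF form of G:
  S -> S S | T0 T1 | T1 B | T2 A | d
  A -> d
  B -> T0 T1
  T0 -> c
  T1 -> a
  T2 -> b

CYK fill, restricted to cells inside w[0..1]:
  T[0,0] 'c' = {T0}  orig:{}
  T[1,1] 'a' = {T1}  orig:{}
  T[0,1] 'ca' = {B,S}

Original NTs in T[0,1] deriving "ca": ["B", "S"]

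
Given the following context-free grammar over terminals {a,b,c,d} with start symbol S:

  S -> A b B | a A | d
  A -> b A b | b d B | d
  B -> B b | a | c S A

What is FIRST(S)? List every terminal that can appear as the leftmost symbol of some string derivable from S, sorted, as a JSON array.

FIRST sets, iterate to fixpoint:
[1]
  A via A→b A b: +{b}
  A via A→d: +{d}
  B via B→a: +{a}
  B via B→c S A: +{c}
  S via S→A b B: +{b,d}
  S via S→a A: +{a}
  S: {a,b,d}  A: {b,d}  B: {a,c}
[2] (no change)
  S: {a,b,d}  A: {b,d}  B: {a,c}

FIRST(S) = ["a", "b", "d"]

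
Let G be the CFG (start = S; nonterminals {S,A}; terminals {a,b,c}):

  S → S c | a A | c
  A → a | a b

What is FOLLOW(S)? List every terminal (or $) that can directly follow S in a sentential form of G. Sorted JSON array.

FIRST sets, iterate to fixpoint:
round 1:
  A via A→a: +{a}
  S via S→a A: +{a}
  S via S→c: +{c}
  FIRST[S]={a,c}  FIRST[A]={a}
round 2: (stable)
  FIRST[S]={a,c}  FIRST[A]={a}

Compute FOLLOW by fixpoint:
initialize: $ ∈ FOLLOW(S)
pass 1:
  S→S c: FOLLOW(S) ⊇ FIRST(c) = {c}; new: +{c}
  S→a A: FOLLOW(A) ⊇ FOLLOW(S) ⊇ {$,c}; new: +{$,c}
  FOLLOW[S]={$,c}  FOLLOW[A]={$,c}
pass 2: (no change)
  FOLLOW[S]={$,c}  FOLLOW[A]={$,c}

FOLLOW(S) = ["$", "c"]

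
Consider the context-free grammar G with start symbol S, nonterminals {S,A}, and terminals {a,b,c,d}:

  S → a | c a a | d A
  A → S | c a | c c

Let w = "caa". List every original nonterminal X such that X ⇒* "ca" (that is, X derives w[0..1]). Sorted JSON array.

Convert to CNF:
  S -> T0 X4 | T2 A | a
  A -> T0 T0 | T0 T1 | T0 X3 | T2 A | a
  T0 -> c
  T1 -> a
  T2 -> d
  X3 -> T1 T1
  X4 -> T1 T1

CYK fill (cells [i..j] with 0 ≤ i ≤ j ≤ 1 only):
  [0..0]={T0}  "c"  orig:{}
  [1..1]={A,S,T1}  "a"  orig:{A,S}
  [0..1]={A}  "ca"

Original NTs in T[0,1] deriving "ca": ["A"]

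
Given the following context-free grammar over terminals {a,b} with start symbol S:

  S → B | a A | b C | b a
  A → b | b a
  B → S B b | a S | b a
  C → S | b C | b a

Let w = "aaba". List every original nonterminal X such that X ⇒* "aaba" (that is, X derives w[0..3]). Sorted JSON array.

CNF form of G:
  S -> S X4 | T0 C | T0 T1 | T1 A | T1 S
  A -> T0 T1 | b
  B -> S X2 | T0 T1 | T1 S
  C -> S X3 | T0 C | T0 T1 | T1 A | T1 S
  T0 -> b
  T1 -> a
  X2 -> B T0
  X3 -> B T0
  X4 -> B T0

CYK table (by increasing span), restricted to cells inside w[0..3]:
  T[0,0] 'a' = {T1}  orig:{}
  T[1,1] 'a' = {T1}  orig:{}
  T[2,2] 'b' = {A,T0}  orig:{A}
  T[3,3] 'a' = {T1}  orig:{}
  T[0,1] 'aa' = ∅
  T[1,2] 'ab' = {C,S}
  T[2,3] 'ba' = {A,B,C,S}
  T[0,2] 'aab' = {B,C,S}
  T[1,3] 'aba' = {B,C,S}
  T[0,3] 'aaba' = {B,C,S}

Original NTs in T[0,3] deriving "aaba": ["B", "C", "S"]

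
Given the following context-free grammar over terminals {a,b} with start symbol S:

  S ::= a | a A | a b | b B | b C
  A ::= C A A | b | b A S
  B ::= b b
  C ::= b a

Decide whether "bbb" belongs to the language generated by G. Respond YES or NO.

Convert to CNF:
  S -> T0 B | T0 C | T1 A | T1 T0 | a
  A -> C X2 | T0 X3 | b
  B -> T0 T0
  C -> T0 T1
  T0 -> b
  T1 -> a
  X2 -> A A
  X3 -> A S

CYK fill:
  T[0,0] 'b' = {A,T0}  orig:{A}
  T[1,1] 'b' = {A,T0}  orig:{A}
  T[2,2] 'b' = {A,T0}  orig:{A}
  T[0,1] 'bb' = {B,X2}  orig:{B}
  T[1,2] 'bb' = {B,X2}  orig:{B}
  T[0,2] 'bbb' = {S}

S ∈ T[0,2] ⇒ YES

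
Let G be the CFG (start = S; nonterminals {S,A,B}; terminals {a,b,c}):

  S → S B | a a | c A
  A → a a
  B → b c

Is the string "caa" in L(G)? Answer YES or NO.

Convert to CNF:
  S -> S B | T0 T0 | T2 A
  A -> T0 T0
  B -> T1 T2
  T0 -> a
  T1 -> b
  T2 -> c

Fill CYK table bottom-up:
  T[0,0] 'c' = {T2}  orig:{}
  T[1,1] 'a' = {T0}  orig:{}
  T[2,2] 'a' = {T0}  orig:{}
  T[0,1] 'ca' = ∅
  T[1,2] 'aa' = {A,S}
  T[0,2] 'caa' = {S}

S ∈ T[0,2] ⇒ YES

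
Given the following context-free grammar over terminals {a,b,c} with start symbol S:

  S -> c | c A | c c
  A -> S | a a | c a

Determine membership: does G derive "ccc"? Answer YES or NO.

CNF form of G:
  S -> T1 A | T1 T1 | c
  A -> T0 T0 | T1 A | T1 T0 | T1 T1 | c
  T0 -> a
  T1 -> c

CYK table (by increasing span):
  [0..0]={A,S,T1}  "c"  orig:{A,S}
  [1..1]={A,S,T1}  "c"  orig:{A,S}
  [2..2]={A,S,T1}  "c"  orig:{A,S}
  [0..1]={A,S}  "cc"
  [1..2]={A,S}  "cc"
  [0..2]={A,S}  "ccc"

S ∈ T[0,2] ⇒ YES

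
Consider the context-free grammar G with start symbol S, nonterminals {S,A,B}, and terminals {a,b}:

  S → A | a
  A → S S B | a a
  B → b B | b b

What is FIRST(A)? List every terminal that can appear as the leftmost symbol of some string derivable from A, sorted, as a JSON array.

Compute FIRST by fixpoint:
iter 1:
  A via A→a a: +{a}
  B via B→b B: +{b}
  S via S→A: +{a}
  FIRST[S]={a}  FIRST[A]={a}  FIRST[B]={b}
iter 2: (no change)
  FIRST[S]={a}  FIRST[A]={a}  FIRST[B]={b}

FIRST(A) = ["a"]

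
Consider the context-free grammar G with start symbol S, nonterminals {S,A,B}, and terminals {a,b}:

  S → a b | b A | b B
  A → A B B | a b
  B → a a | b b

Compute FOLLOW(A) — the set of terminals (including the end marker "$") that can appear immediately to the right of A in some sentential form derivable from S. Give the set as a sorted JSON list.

FIRST iteration:
iter 1:
  A via A→a b: +{a}
  B via B→a a: +{a}
  B via B→b b: +{b}
  S via S→a b: +{a}
  S via S→b A: +{b}
  S: {a,b}  A: {a}  B: {a,b}
iter 2: (no change)
  S: {a,b}  A: {a}  B: {a,b}

Compute FOLLOW by fixpoint:
FOLLOW(S) := {$}
pass 1:
  A→A B B: FOLLOW(A) ⊇ FIRST(B) = {a,b}; new: +{a,b}
  A→A B B: FOLLOW(B) ⊇ FIRST(B) = {a,b}; new: +{a,b}
  S→b A: FOLLOW(A) ⊇ FOLLOW(S) ⊇ {$}; new: +{$}
  S→b B: FOLLOW(B) ⊇ FOLLOW(S) ⊇ {$}; new: +{$}
  S: {$}  A: {$,a,b}  B: {$,a,b}
pass 2: done
  S: {$}  A: {$,a,b}  B: {$,a,b}

FOLLOW(A) = ["$", "a", "b"]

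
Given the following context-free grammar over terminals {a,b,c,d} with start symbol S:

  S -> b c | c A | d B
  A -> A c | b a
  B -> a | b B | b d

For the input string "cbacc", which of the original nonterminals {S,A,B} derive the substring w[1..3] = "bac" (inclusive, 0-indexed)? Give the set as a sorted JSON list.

CNF form of G:
  S -> T0 A | T1 T0 | T3 B
  A -> A T0 | T1 T2
  B -> T1 B | T1 T3 | a
  T0 -> c
  T1 -> b
  T2 -> a
  T3 -> d

CYK fill (cells [i..j] with 1 ≤ i ≤ j ≤ 3 only):
  [1..1]={T1}  "b"  orig:{}
  [2..2]={B,T2}  "a"  orig:{B}
  [3..3]={T0}  "c"  orig:{}
  [1..2]={A,B}  "ba"
  [2..3]=∅  "ac"
  [1..3]={A}  "bac"

Original NTs in T[1,3] deriving "bac": ["A"]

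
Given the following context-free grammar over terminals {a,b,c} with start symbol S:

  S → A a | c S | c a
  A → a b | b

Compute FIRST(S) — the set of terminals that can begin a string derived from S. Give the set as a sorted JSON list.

Compute FIRST by fixpoint:
pass 1:
  A via A→a b: +{a}
  A via A→b: +{b}
  S via S→A a: +{a,b}
  S via S→c S: +{c}
  FIRST[S]={a,b,c}  FIRST[A]={a,b}
pass 2: (no change)
  FIRST[S]={a,b,c}  FIRST[A]={a,b}

FIRST(S) = ["a", "b", "c"]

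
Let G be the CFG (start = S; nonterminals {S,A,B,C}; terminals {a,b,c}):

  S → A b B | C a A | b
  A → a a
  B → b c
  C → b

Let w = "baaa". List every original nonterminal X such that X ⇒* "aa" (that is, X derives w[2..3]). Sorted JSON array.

Convert to CNF:
  S -> A X3 | C X4 | b
  A -> T0 T0
  B -> T1 T2
  C -> b
  T0 -> a
  T1 -> b
  T2 -> c
  X3 -> T1 B
  X4 -> T0 A

CYK table (by increasing span) — only the sub-triangle for w[2..3]:
  [2..2]={T0}  "a"  orig:{}
  [3..3]={T0}  "a"  orig:{}
  [2..3]={A}  "aa"

Original NTs in T[2,3] deriving "aa": ["A"]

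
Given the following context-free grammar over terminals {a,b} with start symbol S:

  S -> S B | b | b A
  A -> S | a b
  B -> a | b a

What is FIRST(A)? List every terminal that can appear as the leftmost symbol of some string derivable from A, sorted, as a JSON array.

Compute FIRST by fixpoint:
iter 1:
  A via A→a b: +{a}
  B via B→a: +{a}
  B via B→b a: +{b}
  S via S→b: +{b}
  S: {b}  A: {a}  B: {a,b}
iter 2:
  A via A→S: +{b}
  S: {b}  A: {a,b}  B: {a,b}
iter 3: done
  S: {b}  A: {a,b}  B: {a,b}

FIRST(A) = ["a", "b"]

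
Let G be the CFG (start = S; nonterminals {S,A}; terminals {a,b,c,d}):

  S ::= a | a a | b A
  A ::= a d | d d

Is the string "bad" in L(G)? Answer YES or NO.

Convert to CNF:
  S -> T0 T0 | T2 A | a
  A -> T0 T1 | T1 T1
  T0 -> a
  T1 -> d
  T2 -> b

CYK table (by increasing span):
  T[0,0] 'b' = {T2}  orig:{}
  T[1,1] 'a' = {S,T0}  orig:{S}
  T[2,2] 'd' = {T1}  orig:{}
  T[0,1] 'ba' = ∅
  T[1,2] 'ad' = {A}
  T[0,2] 'bad' = {S}

S ∈ T[0,2] ⇒ YES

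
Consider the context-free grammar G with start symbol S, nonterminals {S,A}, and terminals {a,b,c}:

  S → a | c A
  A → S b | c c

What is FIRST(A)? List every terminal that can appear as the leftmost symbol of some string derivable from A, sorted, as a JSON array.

FIRST iteration:
round 1:
  A via A→c c: +{c}
  S via S→a: +{a}
  S via S→c A: +{c}
  S: {a,c}  A: {c}
round 2:
  A via A→S b: +{a}
  S: {a,c}  A: {a,c}
round 3: (no change)
  S: {a,c}  A: {a,c}

FIRST(A) = ["a", "c"]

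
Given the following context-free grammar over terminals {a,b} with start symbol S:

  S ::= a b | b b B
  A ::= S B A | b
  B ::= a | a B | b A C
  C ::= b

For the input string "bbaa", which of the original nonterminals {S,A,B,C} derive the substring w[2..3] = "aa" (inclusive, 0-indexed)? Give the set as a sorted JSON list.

Convert to CNF:
  S -> T0 T1 | T1 X4
  A -> S X2 | b
  B -> T0 B | T1 X3 | a
  C -> b
  T0 -> a
  T1 -> b
  X2 -> B A
  X3 -> A C
  X4 -> T1 B

CYK table (by increasing span), restricted to cells inside w[2..3]:
  T[2,2] 'a' = {B,T0}  orig:{B}
  T[3,3] 'a' = {B,T0}  orig:{B}
  T[2,3] 'aa' = {B}

Original NTs in T[2,3] deriving "aa": ["B"]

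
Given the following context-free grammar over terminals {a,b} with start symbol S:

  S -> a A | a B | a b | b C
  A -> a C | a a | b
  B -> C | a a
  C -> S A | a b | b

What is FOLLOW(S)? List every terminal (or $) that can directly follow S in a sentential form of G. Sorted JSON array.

FIRST sets, iterate to fixpoint:
iter 1:
  A via A→a C: +{a}
  A via A→b: +{b}
  B via B→a a: +{a}
  C via C→a b: +{a}
  C via C→b: +{b}
  S via S→a A: +{a}
  S via S→b C: +{b}
  FIRST(S)={a,b}  FIRST(A)={a,b}  FIRST(B)={a}  FIRST(C)={a,b}
iter 2:
  B via B→C: +{b}
  FIRST(S)={a,b}  FIRST(A)={a,b}  FIRST(B)={a,b}  FIRST(C)={a,b}
iter 3: (stable)
  FIRST(S)={a,b}  FIRST(A)={a,b}  FIRST(B)={a,b}  FIRST(C)={a,b}

FOLLOW sets:
seed FOLLOW(S) with $
round 1:
  C→S A: FOLLOW(S) ⊇ FIRST(A) = {a,b}; new: +{a,b}
  S→a A: FOLLOW(A) ⊇ FOLLOW(S) ⊇ {$,a,b}; new: +{$,a,b}
  S→a B: FOLLOW(B) ⊇ FOLLOW(S) ⊇ {$,a,b}; new: +{$,a,b}
  S→b C: FOLLOW(C) ⊇ FOLLOW(S) ⊇ {$,a,b}; new: +{$,a,b}
  FOLLOW(S)={$,a,b}  FOLLOW(A)={$,a,b}  FOLLOW(B)={$,a,b}  FOLLOW(C)={$,a,b}
round 2: done
  FOLLOW(S)={$,a,b}  FOLLOW(A)={$,a,b}  FOLLOW(B)={$,a,b}  FOLLOW(C)={$,a,b}

FOLLOW(S) = ["$", "a", "b"]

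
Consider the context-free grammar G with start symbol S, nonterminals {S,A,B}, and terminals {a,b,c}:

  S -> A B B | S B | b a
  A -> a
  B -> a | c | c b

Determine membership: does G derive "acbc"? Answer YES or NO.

CNF form of G:
  S -> A X3 | S B | T1 T2
  A -> a
  B -> T0 T1 | a | c
  T0 -> c
  T1 -> b
  T2 -> a
  X3 -> B B

CYK fill:
  [0..0]={A,B,T2}  "a"  orig:{A,B}
  [1..1]={B,T0}  "c"  orig:{B}
  [2..2]={T1}  "b"  orig:{}
  [3..3]={B,T0}  "c"  orig:{B}
  [0..1]={X3}  "ac"  orig:{}
  [1..2]={B}  "cb"
  [2..3]=∅  "bc"
  [0..2]={X3}  "acb"  orig:{}
  [1..3]={X3}  "cbc"  orig:{}
  [0..3]={S}  "acbc"

S ∈ T[0,3] ⇒ YES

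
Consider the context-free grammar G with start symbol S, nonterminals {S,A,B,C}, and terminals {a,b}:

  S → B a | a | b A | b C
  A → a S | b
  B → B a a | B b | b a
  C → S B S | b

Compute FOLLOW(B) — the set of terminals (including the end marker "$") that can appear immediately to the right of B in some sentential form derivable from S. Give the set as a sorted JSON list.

Compute FIRST by fixpoint:
iter 1:
  A via A→a S: +{a}
  A via A→b: +{b}
  B via B→b a: +{b}
  C via C→b: +{b}
  S via S→B a: +{b}
  S via S→a: +{a}
  FIRST[S]={a,b}  FIRST[A]={a,b}  FIRST[B]={b}  FIRST[C]={b}
iter 2:
  C via C→S B S: +{a}
  FIRST[S]={a,b}  FIRST[A]={a,b}  FIRST[B]={b}  FIRST[C]={a,b}
iter 3: done
  FIRST[S]={a,b}  FIRST[A]={a,b}  FIRST[B]={b}  FIRST[C]={a,b}

FOLLOW iteration:
seed FOLLOW(S) with $
round 1:
  B→B a a: FOLLOW(B) ⊇ FIRST(a) = {a}; new: +{a}
  B→B b: FOLLOW(B) ⊇ FIRST(b) = {b}; new: +{b}
  C→S B S: FOLLOW(S) ⊇ FIRST(B) = {b}; new: +{b}
  S→b A: FOLLOW(A) ⊇ FOLLOW(S) ⊇ {$,b}; new: +{$,b}
  S→b C: FOLLOW(C) ⊇ FOLLOW(S) ⊇ {$,b}; new: +{$,b}
  FOLLOW[S]={$,b}  FOLLOW[A]={$,b}  FOLLOW[B]={a,b}  FOLLOW[C]={$,b}
round 2: — fixpoint
  FOLLOW[S]={$,b}  FOLLOW[A]={$,b}  FOLLOW[B]={a,b}  FOLLOW[C]={$,b}

FOLLOW(B) = ["a", "b"]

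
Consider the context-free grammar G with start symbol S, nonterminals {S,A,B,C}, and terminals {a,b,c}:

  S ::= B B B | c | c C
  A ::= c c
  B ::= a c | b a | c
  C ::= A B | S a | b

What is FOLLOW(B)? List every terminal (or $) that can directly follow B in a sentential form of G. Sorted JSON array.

FIRST iteration:
round 1:
  A via A→c c: +{c}
  B via B→a c: +{a}
  B via B→b a: +{b}
  B via B→c: +{c}
  C via C→A B: +{c}
  C via C→b: +{b}
  S via S→B B B: +{a,b,c}
  FIRST[S]={a,b,c}  FIRST[A]={c}  FIRST[B]={a,b,c}  FIRST[C]={b,c}
round 2:
  C via C→S a: +{a}
  FIRST[S]={a,b,c}  FIRST[A]={c}  FIRST[B]={a,b,c}  FIRST[C]={a,b,c}
round 3: done
  FIRST[S]={a,b,c}  FIRST[A]={c}  FIRST[B]={a,b,c}  FIRST[C]={a,b,c}

FOLLOW sets:
FOLLOW(S) := {$}
pass 1:
  C→A B: FOLLOW(A) ⊇ FIRST(B) = {a,b,c}; new: +{a,b,c}
  C→S a: FOLLOW(S) ⊇ FIRST(a) = {a}; new: +{a}
  S→B B B: FOLLOW(B) ⊇ FIRST(B) = {a,b,c}; new: +{a,b,c}
  S→B B B: FOLLOW(B) ⊇ FOLLOW(S) ⊇ {$,a}; new: +{$}
  S→c C: FOLLOW(C) ⊇ FOLLOW(S) ⊇ {$,a}; new: +{$,a}
  FOLLOW[S]={$,a}  FOLLOW[A]={a,b,c}  FOLLOW[B]={$,a,b,c}  FOLLOW[C]={$,a}
pass 2: — fixpoint
  FOLLOW[S]={$,a}  FOLLOW[A]={a,b,c}  FOLLOW[B]={$,a,b,c}  FOLLOW[C]={$,a}

FOLLOW(B) = ["$", "a", "b", "c"]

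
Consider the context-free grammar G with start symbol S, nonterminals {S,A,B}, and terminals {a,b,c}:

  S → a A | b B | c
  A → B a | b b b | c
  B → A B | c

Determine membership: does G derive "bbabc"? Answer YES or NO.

CNF form of G:
  S -> T0 A | T1 B | c
  A -> B T0 | T1 X2 | c
  B -> A B | c
  T0 -> a
  T1 -> b
  X2 -> T1 T1

CYK table (by increasing span):
  cell(0,0) b: {T1}  orig:{}
  cell(1,1) b: {T1}  orig:{}
  cell(2,2) a: {T0}  orig:{}
  cell(3,3) b: {T1}  orig:{}
  cell(4,4) c: {A,B,S}
  cell(0,1) bb: {X2}  orig:{}
  cell(1,2) ba: ∅
  cell(2,3) ab: ∅
  cell(3,4) bc: {S}
  cell(0,2) bba: ∅
  cell(1,3) bab: ∅
  cell(2,4) abc: ∅
  cell(0,3) bbab: ∅
  cell(1,4) babc: ∅
  cell(0,4) bbabc: ∅

S ∉ T[0,4] ⇒ NO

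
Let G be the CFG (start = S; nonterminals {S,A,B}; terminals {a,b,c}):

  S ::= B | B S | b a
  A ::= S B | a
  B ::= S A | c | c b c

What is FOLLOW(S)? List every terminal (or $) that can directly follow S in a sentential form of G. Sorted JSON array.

Compute FIRST by fixpoint:
pass 1:
  A via A→a: +{a}
  B via B→c: +{c}
  S via S→B: +{c}
  S via S→b a: +{b}
  FIRST(S)={b,c}  FIRST(A)={a}  FIRST(B)={c}
pass 2:
  A via A→S B: +{b,c}
  B via B→S A: +{b}
  FIRST(S)={b,c}  FIRST(A)={a,b,c}  FIRST(B)={b,c}
pass 3: — fixpoint
  FIRST(S)={b,c}  FIRST(A)={a,b,c}  FIRST(B)={b,c}

FOLLOW sets:
seed FOLLOW(S) with $
round 1:
  A→S B: FOLLOW(S) ⊇ FIRST(B) = {b,c}; new: +{b,c}
  B→S A: FOLLOW(S) ⊇ FIRST(A) = {a,b,c}; new: +{a}
  S→B: FOLLOW(B) ⊇ FOLLOW(S) ⊇ {$,a,b,c}; new: +{$,a,b,c}
  S: {$,a,b,c}  A: {}  B: {$,a,b,c}
round 2:
  B→S A: FOLLOW(A) ⊇ FOLLOW(B) ⊇ {$,a,b,c}; new: +{$,a,b,c}
  S: {$,a,b,c}  A: {$,a,b,c}  B: {$,a,b,c}
round 3: — fixpoint
  S: {$,a,b,c}  A: {$,a,b,c}  B: {$,a,b,c}

FOLLOW(S) = ["$", "a", "b", "c"]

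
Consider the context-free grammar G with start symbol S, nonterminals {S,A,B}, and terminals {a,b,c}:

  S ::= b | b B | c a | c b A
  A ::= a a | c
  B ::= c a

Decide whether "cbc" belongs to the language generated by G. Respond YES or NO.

CNF form of G:
  S -> T1 T0 | T1 X3 | T2 B | b
  A -> T0 T0 | c
  B -> T1 T0
  T0 -> a
  T1 -> c
  T2 -> b
  X3 -> T2 A

CYK fill:
  [0..0]={A,T1}  "c"  orig:{A}
  [1..1]={S,T2}  "b"  orig:{S}
  [2..2]={A,T1}  "c"  orig:{A}
  [0..1]=∅  "cb"
  [1..2]={X3}  "bc"  orig:{}
  [0..2]={S}  "cbc"

S ∈ T[0,2] ⇒ YES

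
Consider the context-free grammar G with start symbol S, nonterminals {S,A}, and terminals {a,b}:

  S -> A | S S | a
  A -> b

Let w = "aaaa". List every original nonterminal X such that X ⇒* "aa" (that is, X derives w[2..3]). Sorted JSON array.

CNF form of G:
  S -> S S | a | b
  A -> b

Fill CYK table bottom-up, restricted to cells inside w[2..3]:
  T[2,2] 'a' = {S}
  T[3,3] 'a' = {S}
  T[2,3] 'aa' = {S}

Original NTs in T[2,3] deriving "aa": ["S"]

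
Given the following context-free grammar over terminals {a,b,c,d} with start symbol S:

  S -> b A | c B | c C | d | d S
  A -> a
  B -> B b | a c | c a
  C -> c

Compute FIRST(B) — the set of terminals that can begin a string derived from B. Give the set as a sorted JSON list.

FIRST sets, iterate to fixpoint:
[1]
  A via A→a: +{a}
  B via B→a c: +{a}
  B via B→c a: +{c}
  C via C→c: +{c}
  S via S→b A: +{b}
  S via S→c B: +{c}
  S via S→d: +{d}
  FIRST[S]={b,c,d}  FIRST[A]={a}  FIRST[B]={a,c}  FIRST[C]={c}
[2] (stable)
  FIRST[S]={b,c,d}  FIRST[A]={a}  FIRST[B]={a,c}  FIRST[C]={c}

FIRST(B) = ["a", "c"]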